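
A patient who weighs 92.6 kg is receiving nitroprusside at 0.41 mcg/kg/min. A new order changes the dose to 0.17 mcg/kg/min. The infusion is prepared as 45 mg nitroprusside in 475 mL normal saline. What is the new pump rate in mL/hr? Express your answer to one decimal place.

Dose = 0.17 mcg/kg/min × 92.6 kg = 15.742 mcg/min
15.742 mcg/min × 60 min/hr = 944.52 mcg/hr
Concentration = 45 mg ÷ 475 mL = 0.09473684 mg/mL = 94.73684 mcg/mL
Rate = 944.52 mcg/hr ÷ 94.73684 mcg/mL = 9.969933 mL/hr

10.0 mL/hr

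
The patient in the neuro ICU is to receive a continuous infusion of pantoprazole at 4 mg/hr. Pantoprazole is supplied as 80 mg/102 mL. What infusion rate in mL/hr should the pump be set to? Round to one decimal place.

5.1 mL/hr

Concentration = 80 mg ÷ 102 mL = 0.7843137 mg/mL
Rate = 4 mg/hr ÷ 0.7843137 mg/mL = 5.1 mL/hr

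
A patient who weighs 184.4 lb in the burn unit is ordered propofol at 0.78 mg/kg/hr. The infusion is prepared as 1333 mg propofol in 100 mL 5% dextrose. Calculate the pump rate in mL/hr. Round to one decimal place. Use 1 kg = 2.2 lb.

Weight = 184.4 lb ÷ 2.2 lb/kg = 83.81818 kg
Dose = 0.78 mg/kg/hr × 83.81818 kg = 65.37818 mg/hr
Concentration = 1333 mg ÷ 100 mL = 13.33 mg/mL
Rate = 65.37818 mg/hr ÷ 13.33 mg/mL = 4.90459 mL/hr

4.9 mL/hr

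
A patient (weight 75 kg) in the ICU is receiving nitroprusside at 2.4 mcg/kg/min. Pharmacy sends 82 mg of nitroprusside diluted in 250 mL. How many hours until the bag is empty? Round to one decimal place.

7.6 hours

Dose = 2.4 mcg/kg/min × 75 kg = 180 mcg/min
180 mcg/min × 60 min/hr = 10800 mcg/hr
Concentration = 82 mg ÷ 250 mL = 0.328 mg/mL = 328 mcg/mL
Rate = 10800 mcg/hr ÷ 328 mcg/mL = 32.92683 mL/hr
Duration = 250 mL ÷ 32.92683 mL/hr = 7.592593 hr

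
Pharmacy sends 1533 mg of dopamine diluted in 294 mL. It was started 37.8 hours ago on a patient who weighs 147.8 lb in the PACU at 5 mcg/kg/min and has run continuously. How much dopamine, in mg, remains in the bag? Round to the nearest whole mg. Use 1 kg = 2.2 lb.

771 mg

Weight = 147.8 lb ÷ 2.2 lb/kg = 67.18182 kg
Dose = 5 mcg/kg/min × 67.18182 kg = 335.9091 mcg/min
335.9091 mcg/min × 60 min/hr = 20154.55 mcg/hr
Concentration = 1533 mg ÷ 294 mL = 5.214286 mg/mL = 5214.286 mcg/mL
Rate = 20154.55 mcg/hr ÷ 5214.286 mcg/mL = 3.865255 mL/hr
Volume infused = 3.865255 mL/hr × 37.8 hr = 146.1067 mL
Volume remaining = 294 − 146.1067 = 147.8933 mL
Drug remaining = 147.8933 mL × 5214.286 mcg/mL = 771158.2 mcg = 771.1582 mg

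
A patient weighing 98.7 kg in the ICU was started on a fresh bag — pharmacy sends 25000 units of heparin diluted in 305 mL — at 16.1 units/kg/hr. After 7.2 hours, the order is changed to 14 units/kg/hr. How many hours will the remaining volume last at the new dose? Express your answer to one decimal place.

Initial rate:
Dose = 16.1 units/kg/hr × 98.7 kg = 1589.07 units/hr
Concentration = 25000 units ÷ 305 mL = 81.96721 units/mL
Rate = 1589.07 units/hr ÷ 81.96721 units/mL = 19.38665 mL/hr
Volume infused so far = 19.38665 mL/hr × 7.2 hr = 139.5839 mL
Volume remaining = 305 − 139.5839 = 165.4161 mL
New rate:
Dose = 14 units/kg/hr × 98.7 kg = 1381.8 units/hr
Rate = 1381.8 units/hr ÷ 81.96721 units/mL = 16.85796 mL/hr
Time remaining = 165.4161 mL ÷ 16.85796 mL/hr = 9.812343 hr

9.8 hours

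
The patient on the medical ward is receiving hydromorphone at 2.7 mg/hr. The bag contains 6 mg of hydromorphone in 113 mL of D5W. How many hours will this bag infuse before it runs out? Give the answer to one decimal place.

2.2 hours

Concentration = 6 mg ÷ 113 mL = 0.05309735 mg/mL
Rate = 2.7 mg/hr ÷ 0.05309735 mg/mL = 50.85 mL/hr
Duration = 113 mL ÷ 50.85 mL/hr = 2.222222 hr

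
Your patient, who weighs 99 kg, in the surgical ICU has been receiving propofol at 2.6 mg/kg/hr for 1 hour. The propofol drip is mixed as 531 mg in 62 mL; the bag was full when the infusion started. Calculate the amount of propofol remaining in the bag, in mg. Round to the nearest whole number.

Dose = 2.6 mg/kg/hr × 99 kg = 257.4 mg/hr
Concentration = 531 mg ÷ 62 mL = 8.564516 mg/mL
Rate = 257.4 mg/hr ÷ 8.564516 mg/mL = 30.05424 mL/hr
Volume infused = 30.05424 mL/hr × 1 hr = 30.05424 mL
Volume remaining = 62 − 30.05424 = 31.94576 mL
Drug remaining = 31.94576 mL × 8.564516 mg/mL = 273.6 mg

274 mg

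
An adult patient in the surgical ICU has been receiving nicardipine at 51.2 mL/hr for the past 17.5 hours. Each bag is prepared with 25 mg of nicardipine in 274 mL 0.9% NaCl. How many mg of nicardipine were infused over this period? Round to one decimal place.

81.8 mg

Concentration = 25 mg ÷ 274 mL = 0.09124088 mg/mL
Drug rate = 51.2 mL/hr × 0.09124088 mg/mL = 4.671533 mg/hr
Total = 4.671533 mg/hr × 17.5 hr = 81.75182 mg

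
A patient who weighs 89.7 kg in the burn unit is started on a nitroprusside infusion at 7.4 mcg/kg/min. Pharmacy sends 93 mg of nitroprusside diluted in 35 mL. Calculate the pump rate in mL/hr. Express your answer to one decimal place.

Dose = 7.4 mcg/kg/min × 89.7 kg = 663.78 mcg/min
663.78 mcg/min × 60 min/hr = 39826.8 mcg/hr
Concentration = 93 mg ÷ 35 mL = 2.657143 mg/mL = 2657.143 mcg/mL
Rate = 39826.8 mcg/hr ÷ 2657.143 mcg/mL = 14.98858 mL/hr

15.0 mL/hr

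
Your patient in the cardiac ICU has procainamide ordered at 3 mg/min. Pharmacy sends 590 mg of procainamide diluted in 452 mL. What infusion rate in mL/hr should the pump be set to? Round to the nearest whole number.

138 mL/hr

3 mg/min × 60 min/hr = 180 mg/hr
Concentration = 590 mg ÷ 452 mL = 1.30531 mg/mL
Rate = 180 mg/hr ÷ 1.30531 mg/mL = 137.8983 mL/hr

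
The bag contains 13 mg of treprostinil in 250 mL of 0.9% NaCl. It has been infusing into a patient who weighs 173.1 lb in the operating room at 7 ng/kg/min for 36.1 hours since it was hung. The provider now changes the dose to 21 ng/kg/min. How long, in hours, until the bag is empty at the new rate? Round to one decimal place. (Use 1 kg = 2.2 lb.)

Initial rate:
Weight = 173.1 lb ÷ 2.2 lb/kg = 78.68182 kg
Dose = 7 ng/kg/min × 78.68182 kg = 550.7727 ng/min
550.7727 ng/min × 60 min/hr = 33046.36 ng/hr
Concentration = 13 mg ÷ 250 mL = 0.052 mg/mL = 52000 ng/mL
Rate = 33046.36 ng/hr ÷ 52000 ng/mL = 0.635507 mL/hr
Volume infused so far = 0.635507 mL/hr × 36.1 hr = 22.9418 mL
Volume remaining = 250 − 22.9418 = 227.0582 mL
New rate:
Dose = 21 ng/kg/min × 78.68182 kg = 1652.318 ng/min
1652.318 ng/min × 60 min/hr = 99139.09 ng/hr
Rate = 99139.09 ng/hr ÷ 52000 ng/mL = 1.906521 mL/hr
Time remaining = 227.0582 mL ÷ 1.906521 mL/hr = 119.0956 hr

119.1 hours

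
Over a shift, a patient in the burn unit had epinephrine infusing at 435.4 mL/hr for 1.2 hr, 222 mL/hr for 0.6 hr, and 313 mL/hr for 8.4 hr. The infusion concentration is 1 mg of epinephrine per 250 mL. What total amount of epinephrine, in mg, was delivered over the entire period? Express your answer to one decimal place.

13.1 mg

Concentration = 1 mg ÷ 250 mL = 0.004 mg/mL
Stage 1: 435.4 mL/hr × 1.2 hr = 522.48 mL → 522.48 mL × 0.004 mg/mL = 2.08992 mg
Stage 2: 222 mL/hr × 0.6 hr = 133.2 mL → 133.2 mL × 0.004 mg/mL = 0.5328 mg
Stage 3: 313 mL/hr × 8.4 hr = 2629.2 mL → 2629.2 mL × 0.004 mg/mL = 10.5168 mg
Total = 2.08992 + 0.5328 + 10.5168 = 13.13952 mg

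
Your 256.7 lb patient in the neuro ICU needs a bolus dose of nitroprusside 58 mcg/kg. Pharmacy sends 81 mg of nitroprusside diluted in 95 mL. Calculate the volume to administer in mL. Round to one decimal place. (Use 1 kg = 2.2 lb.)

7.9 mL

Weight = 256.7 lb ÷ 2.2 lb/kg = 116.6818 kg
Dose = 58 mcg/kg × 116.6818 kg = 6767.545 mcg
Concentration = 81 mg ÷ 95 mL = 0.8526316 mg/mL = 852.6316 mcg/mL
Volume = 6767.545 mcg ÷ 852.6316 mcg/mL = 7.937245 mL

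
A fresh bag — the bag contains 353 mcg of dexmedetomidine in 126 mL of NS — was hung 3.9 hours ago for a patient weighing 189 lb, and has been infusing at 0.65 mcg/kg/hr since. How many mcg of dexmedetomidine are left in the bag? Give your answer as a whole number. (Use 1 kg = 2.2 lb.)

135 mcg

Weight = 189 lb ÷ 2.2 lb/kg = 85.90909 kg
Dose = 0.65 mcg/kg/hr × 85.90909 kg = 55.84091 mcg/hr
Concentration = 353 mcg ÷ 126 mL = 2.801587 mcg/mL
Rate = 55.84091 mcg/hr ÷ 2.801587 mcg/mL = 19.93188 mL/hr
Volume infused = 19.93188 mL/hr × 3.9 hr = 77.73434 mL
Volume remaining = 126 − 77.73434 = 48.26566 mL
Drug remaining = 48.26566 mL × 2.801587 mcg/mL = 135.2205 mcg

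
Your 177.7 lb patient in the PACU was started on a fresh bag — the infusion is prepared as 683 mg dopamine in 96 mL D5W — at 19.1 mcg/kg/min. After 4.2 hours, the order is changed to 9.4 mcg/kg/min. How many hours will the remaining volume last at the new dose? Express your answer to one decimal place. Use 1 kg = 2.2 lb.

6.5 hours

Initial rate:
Weight = 177.7 lb ÷ 2.2 lb/kg = 80.77273 kg
Dose = 19.1 mcg/kg/min × 80.77273 kg = 1542.759 mcg/min
1542.759 mcg/min × 60 min/hr = 92565.55 mcg/hr
Concentration = 683 mg ÷ 96 mL = 7.114583 mg/mL = 7114.583 mcg/mL
Rate = 92565.55 mcg/hr ÷ 7114.583 mcg/mL = 13.01068 mL/hr
Volume infused so far = 13.01068 mL/hr × 4.2 hr = 54.64484 mL
Volume remaining = 96 − 54.64484 = 41.35516 mL
New rate:
Dose = 9.4 mcg/kg/min × 80.77273 kg = 759.2636 mcg/min
759.2636 mcg/min × 60 min/hr = 45555.82 mcg/hr
Rate = 45555.82 mcg/hr ÷ 7114.583 mcg/mL = 6.40316 mL/hr
Time remaining = 41.35516 mL ÷ 6.40316 mL/hr = 6.458554 hr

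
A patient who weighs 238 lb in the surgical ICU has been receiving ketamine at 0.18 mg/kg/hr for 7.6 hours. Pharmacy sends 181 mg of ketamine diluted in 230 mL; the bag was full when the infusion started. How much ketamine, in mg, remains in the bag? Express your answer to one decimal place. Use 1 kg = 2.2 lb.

33.0 mg

Weight = 238 lb ÷ 2.2 lb/kg = 108.1818 kg
Dose = 0.18 mg/kg/hr × 108.1818 kg = 19.47273 mg/hr
Concentration = 181 mg ÷ 230 mL = 0.7869565 mg/mL
Rate = 19.47273 mg/hr ÷ 0.7869565 mg/mL = 24.74435 mL/hr
Volume infused = 24.74435 mL/hr × 7.6 hr = 188.0571 mL
Volume remaining = 230 − 188.0571 = 41.94294 mL
Drug remaining = 41.94294 mL × 0.7869565 mg/mL = 33.00727 mg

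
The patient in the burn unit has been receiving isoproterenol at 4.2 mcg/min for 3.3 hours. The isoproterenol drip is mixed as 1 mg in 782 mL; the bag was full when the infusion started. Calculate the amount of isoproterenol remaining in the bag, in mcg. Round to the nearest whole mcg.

168 mcg

4.2 mcg/min × 60 min/hr = 252 mcg/hr
Concentration = 1 mg ÷ 782 mL = 0.001278772 mg/mL = 1.278772 mcg/mL
Rate = 252 mcg/hr ÷ 1.278772 mcg/mL = 197.064 mL/hr
Volume infused = 197.064 mL/hr × 3.3 hr = 650.3112 mL
Volume remaining = 782 − 650.3112 = 131.6888 mL
Drug remaining = 131.6888 mL × 1.278772 mcg/mL = 168.4 mcg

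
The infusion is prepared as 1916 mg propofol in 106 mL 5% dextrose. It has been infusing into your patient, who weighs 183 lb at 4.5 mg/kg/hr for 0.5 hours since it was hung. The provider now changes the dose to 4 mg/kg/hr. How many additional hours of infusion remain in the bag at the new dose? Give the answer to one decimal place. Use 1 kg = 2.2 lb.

5.2 hours

Initial rate:
Weight = 183 lb ÷ 2.2 lb/kg = 83.18182 kg
Dose = 4.5 mg/kg/hr × 83.18182 kg = 374.3182 mg/hr
Concentration = 1916 mg ÷ 106 mL = 18.07547 mg/mL
Rate = 374.3182 mg/hr ÷ 18.07547 mg/mL = 20.70863 mL/hr
Volume infused so far = 20.70863 mL/hr × 0.5 hr = 10.35431 mL
Volume remaining = 106 − 10.35431 = 95.64569 mL
New rate:
Dose = 4 mg/kg/hr × 83.18182 kg = 332.7273 mg/hr
Rate = 332.7273 mg/hr ÷ 18.07547 mg/mL = 18.40767 mL/hr
Time remaining = 95.64569 mL ÷ 18.40767 mL/hr = 5.19597 hr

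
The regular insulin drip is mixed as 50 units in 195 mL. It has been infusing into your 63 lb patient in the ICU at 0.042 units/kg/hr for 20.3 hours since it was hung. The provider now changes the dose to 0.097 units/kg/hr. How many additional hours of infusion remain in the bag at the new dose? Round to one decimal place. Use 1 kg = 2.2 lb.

Initial rate:
Weight = 63 lb ÷ 2.2 lb/kg = 28.63636 kg
Dose = 0.042 units/kg/hr × 28.63636 kg = 1.202727 units/hr
Concentration = 50 units ÷ 195 mL = 0.2564103 units/mL
Rate = 1.202727 units/hr ÷ 0.2564103 units/mL = 4.690636 mL/hr
Volume infused so far = 4.690636 mL/hr × 20.3 hr = 95.21992 mL
Volume remaining = 195 − 95.21992 = 99.78008 mL
New rate:
Dose = 0.097 units/kg/hr × 28.63636 kg = 2.777727 units/hr
Rate = 2.777727 units/hr ÷ 0.2564103 units/mL = 10.83314 mL/hr
Time remaining = 99.78008 mL ÷ 10.83314 mL/hr = 9.210637 hr

9.2 hours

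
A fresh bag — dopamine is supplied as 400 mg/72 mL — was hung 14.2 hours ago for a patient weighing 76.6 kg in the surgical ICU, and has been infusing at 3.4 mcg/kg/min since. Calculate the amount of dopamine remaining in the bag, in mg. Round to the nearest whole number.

Dose = 3.4 mcg/kg/min × 76.6 kg = 260.44 mcg/min
260.44 mcg/min × 60 min/hr = 15626.4 mcg/hr
Concentration = 400 mg ÷ 72 mL = 5.555556 mg/mL = 5555.556 mcg/mL
Rate = 15626.4 mcg/hr ÷ 5555.556 mcg/mL = 2.812752 mL/hr
Volume infused = 2.812752 mL/hr × 14.2 hr = 39.94108 mL
Volume remaining = 72 − 39.94108 = 32.05892 mL
Drug remaining = 32.05892 mL × 5555.556 mcg/mL = 178105.1 mcg = 178.1051 mg

178 mg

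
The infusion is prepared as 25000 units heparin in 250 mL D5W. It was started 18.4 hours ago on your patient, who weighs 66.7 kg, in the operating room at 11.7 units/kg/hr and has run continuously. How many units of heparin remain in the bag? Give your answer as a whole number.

10641 units

Dose = 11.7 units/kg/hr × 66.7 kg = 780.39 units/hr
Concentration = 25000 units ÷ 250 mL = 100 units/mL
Rate = 780.39 units/hr ÷ 100 units/mL = 7.8039 mL/hr
Volume infused = 7.8039 mL/hr × 18.4 hr = 143.5918 mL
Volume remaining = 250 − 143.5918 = 106.4082 mL
Drug remaining = 106.4082 mL × 100 units/mL = 10640.82 units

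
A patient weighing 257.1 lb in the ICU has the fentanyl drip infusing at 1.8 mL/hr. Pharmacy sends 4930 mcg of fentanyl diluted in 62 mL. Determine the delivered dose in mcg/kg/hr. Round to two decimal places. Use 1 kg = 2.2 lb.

1.22 mcg/kg/hr

Weight = 257.1 lb ÷ 2.2 lb/kg = 116.8636 kg
Concentration = 4930 mcg ÷ 62 mL = 79.51613 mcg/mL
Drug rate = 1.8 mL/hr × 79.51613 mcg/mL = 143.129 mcg/hr
143.129 mcg/hr ÷ 116.8636 kg = 1.224753 mcg/kg/hr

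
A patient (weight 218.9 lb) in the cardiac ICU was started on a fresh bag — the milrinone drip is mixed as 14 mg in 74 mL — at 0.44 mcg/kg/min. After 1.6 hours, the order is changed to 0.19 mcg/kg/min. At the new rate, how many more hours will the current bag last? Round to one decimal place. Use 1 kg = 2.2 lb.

Initial rate:
Weight = 218.9 lb ÷ 2.2 lb/kg = 99.5 kg
Dose = 0.44 mcg/kg/min × 99.5 kg = 43.78 mcg/min
43.78 mcg/min × 60 min/hr = 2626.8 mcg/hr
Concentration = 14 mg ÷ 74 mL = 0.1891892 mg/mL = 189.1892 mcg/mL
Rate = 2626.8 mcg/hr ÷ 189.1892 mcg/mL = 13.88451 mL/hr
Volume infused so far = 13.88451 mL/hr × 1.6 hr = 22.21522 mL
Volume remaining = 74 − 22.21522 = 51.78478 mL
New rate:
Dose = 0.19 mcg/kg/min × 99.5 kg = 18.905 mcg/min
18.905 mcg/min × 60 min/hr = 1134.3 mcg/hr
Rate = 1134.3 mcg/hr ÷ 189.1892 mcg/mL = 5.995586 mL/hr
Time remaining = 51.78478 mL ÷ 5.995586 mL/hr = 8.637151 hr

8.6 hours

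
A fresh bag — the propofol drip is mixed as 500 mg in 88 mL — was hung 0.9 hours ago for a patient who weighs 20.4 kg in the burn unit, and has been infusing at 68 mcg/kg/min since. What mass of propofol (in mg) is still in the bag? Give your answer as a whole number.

Dose = 68 mcg/kg/min × 20.4 kg = 1387.2 mcg/min
1387.2 mcg/min × 60 min/hr = 83232 mcg/hr
Concentration = 500 mg ÷ 88 mL = 5.681818 mg/mL = 5681.818 mcg/mL
Rate = 83232 mcg/hr ÷ 5681.818 mcg/mL = 14.64883 mL/hr
Volume infused = 14.64883 mL/hr × 0.9 hr = 13.18395 mL
Volume remaining = 88 − 13.18395 = 74.81605 mL
Drug remaining = 74.81605 mL × 5681.818 mcg/mL = 425091.2 mcg = 425.0912 mg

425 mg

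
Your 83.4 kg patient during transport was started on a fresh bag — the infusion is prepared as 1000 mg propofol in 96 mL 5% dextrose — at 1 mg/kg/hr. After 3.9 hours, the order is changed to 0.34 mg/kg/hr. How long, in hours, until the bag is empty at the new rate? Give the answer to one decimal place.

Initial rate:
Dose = 1 mg/kg/hr × 83.4 kg = 83.4 mg/hr
Concentration = 1000 mg ÷ 96 mL = 10.41667 mg/mL
Rate = 83.4 mg/hr ÷ 10.41667 mg/mL = 8.0064 mL/hr
Volume infused so far = 8.0064 mL/hr × 3.9 hr = 31.22496 mL
Volume remaining = 96 − 31.22496 = 64.77504 mL
New rate:
Dose = 0.34 mg/kg/hr × 83.4 kg = 28.356 mg/hr
Rate = 28.356 mg/hr ÷ 10.41667 mg/mL = 2.722176 mL/hr
Time remaining = 64.77504 mL ÷ 2.722176 mL/hr = 23.79532 hr

23.8 hours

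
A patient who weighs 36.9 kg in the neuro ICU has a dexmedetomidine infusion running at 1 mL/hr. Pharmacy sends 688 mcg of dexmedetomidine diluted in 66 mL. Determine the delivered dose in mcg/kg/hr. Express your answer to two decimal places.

Concentration = 688 mcg ÷ 66 mL = 10.42424 mcg/mL
Drug rate = 1 mL/hr × 10.42424 mcg/mL = 10.42424 mcg/hr
10.42424 mcg/hr ÷ 36.9 kg = 0.2824998 mcg/kg/hr

0.28 mcg/kg/hr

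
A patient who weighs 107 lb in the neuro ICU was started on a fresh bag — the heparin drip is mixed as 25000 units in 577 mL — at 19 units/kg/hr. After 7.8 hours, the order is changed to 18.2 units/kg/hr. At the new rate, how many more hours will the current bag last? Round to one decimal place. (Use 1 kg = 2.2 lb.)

Initial rate:
Weight = 107 lb ÷ 2.2 lb/kg = 48.63636 kg
Dose = 19 units/kg/hr × 48.63636 kg = 924.0909 units/hr
Concentration = 25000 units ÷ 577 mL = 43.32756 units/mL
Rate = 924.0909 units/hr ÷ 43.32756 units/mL = 21.32802 mL/hr
Volume infused so far = 21.32802 mL/hr × 7.8 hr = 166.3585 mL
Volume remaining = 577 − 166.3585 = 410.6415 mL
New rate:
Dose = 18.2 units/kg/hr × 48.63636 kg = 885.1818 units/hr
Rate = 885.1818 units/hr ÷ 43.32756 units/mL = 20.43 mL/hr
Time remaining = 410.6415 mL ÷ 20.43 mL/hr = 20.09993 hr

20.1 hours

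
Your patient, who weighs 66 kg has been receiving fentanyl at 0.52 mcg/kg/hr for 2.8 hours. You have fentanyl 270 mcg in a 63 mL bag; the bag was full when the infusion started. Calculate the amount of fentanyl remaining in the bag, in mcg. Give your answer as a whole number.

174 mcg

Dose = 0.52 mcg/kg/hr × 66 kg = 34.32 mcg/hr
Concentration = 270 mcg ÷ 63 mL = 4.285714 mcg/mL
Rate = 34.32 mcg/hr ÷ 4.285714 mcg/mL = 8.008 mL/hr
Volume infused = 8.008 mL/hr × 2.8 hr = 22.4224 mL
Volume remaining = 63 − 22.4224 = 40.5776 mL
Drug remaining = 40.5776 mL × 4.285714 mcg/mL = 173.904 mcg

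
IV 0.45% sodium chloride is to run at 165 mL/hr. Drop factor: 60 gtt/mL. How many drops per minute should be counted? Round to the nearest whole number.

165 mL/hr ÷ 60 min/hr = 2.75 mL/min
2.75 mL/min × 60 gtt/mL = 165 gtt/min

165 gtt/min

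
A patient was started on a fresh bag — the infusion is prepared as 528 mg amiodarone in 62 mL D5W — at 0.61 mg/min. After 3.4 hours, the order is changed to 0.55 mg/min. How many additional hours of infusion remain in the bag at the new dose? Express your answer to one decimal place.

Initial rate:
0.61 mg/min × 60 min/hr = 36.6 mg/hr
Concentration = 528 mg ÷ 62 mL = 8.516129 mg/mL
Rate = 36.6 mg/hr ÷ 8.516129 mg/mL = 4.297727 mL/hr
Volume infused so far = 4.297727 mL/hr × 3.4 hr = 14.61227 mL
Volume remaining = 62 − 14.61227 = 47.38773 mL
New rate:
0.55 mg/min × 60 min/hr = 33 mg/hr
Rate = 33 mg/hr ÷ 8.516129 mg/mL = 3.875 mL/hr
Time remaining = 47.38773 mL ÷ 3.875 mL/hr = 12.22909 hr

12.2 hours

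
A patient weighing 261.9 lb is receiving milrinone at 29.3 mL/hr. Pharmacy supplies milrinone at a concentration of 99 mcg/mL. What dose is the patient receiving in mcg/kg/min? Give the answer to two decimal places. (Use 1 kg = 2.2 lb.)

0.41 mcg/kg/min

Weight = 261.9 lb ÷ 2.2 lb/kg = 119.0455 kg
Drug rate = 29.3 mL/hr × 99 mcg/mL = 2900.7 mcg/hr
2900.7 mcg/hr ÷ 60 min/hr = 48.345 mcg/min
48.345 mcg/min ÷ 119.0455 kg = 0.4061054 mcg/kg/min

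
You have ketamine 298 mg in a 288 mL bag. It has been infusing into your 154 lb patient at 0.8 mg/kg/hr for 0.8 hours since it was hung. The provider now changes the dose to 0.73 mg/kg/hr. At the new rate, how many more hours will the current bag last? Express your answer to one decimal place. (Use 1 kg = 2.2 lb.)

5.0 hours

Initial rate:
Weight = 154 lb ÷ 2.2 lb/kg = 70 kg
Dose = 0.8 mg/kg/hr × 70 kg = 56 mg/hr
Concentration = 298 mg ÷ 288 mL = 1.034722 mg/mL
Rate = 56 mg/hr ÷ 1.034722 mg/mL = 54.12081 mL/hr
Volume infused so far = 54.12081 mL/hr × 0.8 hr = 43.29664 mL
Volume remaining = 288 − 43.29664 = 244.7034 mL
New rate:
Dose = 0.73 mg/kg/hr × 70 kg = 51.1 mg/hr
Rate = 51.1 mg/hr ÷ 1.034722 mg/mL = 49.38523 mL/hr
Time remaining = 244.7034 mL ÷ 49.38523 mL/hr = 4.95499 hr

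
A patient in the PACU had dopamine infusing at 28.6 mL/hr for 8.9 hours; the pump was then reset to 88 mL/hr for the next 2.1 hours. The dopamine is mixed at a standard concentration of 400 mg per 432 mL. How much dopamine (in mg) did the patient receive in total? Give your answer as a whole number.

Concentration = 400 mg ÷ 432 mL = 0.9259259 mg/mL
Stage 1: 28.6 mL/hr × 8.9 hr = 254.54 mL → 254.54 mL × 0.9259259 mg/mL = 235.6852 mg
Stage 2: 88 mL/hr × 2.1 hr = 184.8 mL → 184.8 mL × 0.9259259 mg/mL = 171.1111 mg
Total = 235.6852 + 171.1111 = 406.7963 mg

407 mg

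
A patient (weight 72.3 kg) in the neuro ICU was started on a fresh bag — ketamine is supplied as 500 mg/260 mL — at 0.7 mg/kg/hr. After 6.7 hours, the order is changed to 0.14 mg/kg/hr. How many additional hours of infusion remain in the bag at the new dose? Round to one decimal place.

15.9 hours

Initial rate:
Dose = 0.7 mg/kg/hr × 72.3 kg = 50.61 mg/hr
Concentration = 500 mg ÷ 260 mL = 1.923077 mg/mL
Rate = 50.61 mg/hr ÷ 1.923077 mg/mL = 26.3172 mL/hr
Volume infused so far = 26.3172 mL/hr × 6.7 hr = 176.3252 mL
Volume remaining = 260 − 176.3252 = 83.67476 mL
New rate:
Dose = 0.14 mg/kg/hr × 72.3 kg = 10.122 mg/hr
Rate = 10.122 mg/hr ÷ 1.923077 mg/mL = 5.26344 mL/hr
Time remaining = 83.67476 mL ÷ 5.26344 mL/hr = 15.89735 hr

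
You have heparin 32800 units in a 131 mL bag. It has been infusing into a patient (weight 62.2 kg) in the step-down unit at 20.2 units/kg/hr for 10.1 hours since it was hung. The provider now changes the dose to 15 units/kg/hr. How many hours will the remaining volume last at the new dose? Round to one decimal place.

21.6 hours

Initial rate:
Dose = 20.2 units/kg/hr × 62.2 kg = 1256.44 units/hr
Concentration = 32800 units ÷ 131 mL = 250.3817 units/mL
Rate = 1256.44 units/hr ÷ 250.3817 units/mL = 5.018099 mL/hr
Volume infused so far = 5.018099 mL/hr × 10.1 hr = 50.6828 mL
Volume remaining = 131 − 50.6828 = 80.3172 mL
New rate:
Dose = 15 units/kg/hr × 62.2 kg = 933 units/hr
Rate = 933 units/hr ÷ 250.3817 units/mL = 3.726311 mL/hr
Time remaining = 80.3172 mL ÷ 3.726311 mL/hr = 21.55408 hr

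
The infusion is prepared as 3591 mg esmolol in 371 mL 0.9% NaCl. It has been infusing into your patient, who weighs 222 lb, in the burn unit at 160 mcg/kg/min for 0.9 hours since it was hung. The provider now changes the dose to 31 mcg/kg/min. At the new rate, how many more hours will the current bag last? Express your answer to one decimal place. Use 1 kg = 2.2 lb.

Initial rate:
Weight = 222 lb ÷ 2.2 lb/kg = 100.9091 kg
Dose = 160 mcg/kg/min × 100.9091 kg = 16145.45 mcg/min
16145.45 mcg/min × 60 min/hr = 968727.3 mcg/hr
Concentration = 3591 mg ÷ 371 mL = 9.679245 mg/mL = 9679.245 mcg/mL
Rate = 968727.3 mcg/hr ÷ 9679.245 mcg/mL = 100.0829 mL/hr
Volume infused so far = 100.0829 mL/hr × 0.9 hr = 90.07464 mL
Volume remaining = 371 − 90.07464 = 280.9254 mL
New rate:
Dose = 31 mcg/kg/min × 100.9091 kg = 3128.182 mcg/min
3128.182 mcg/min × 60 min/hr = 187690.9 mcg/hr
Rate = 187690.9 mcg/hr ÷ 9679.245 mcg/mL = 19.39107 mL/hr
Time remaining = 280.9254 mL ÷ 19.39107 mL/hr = 14.48736 hr

14.5 hours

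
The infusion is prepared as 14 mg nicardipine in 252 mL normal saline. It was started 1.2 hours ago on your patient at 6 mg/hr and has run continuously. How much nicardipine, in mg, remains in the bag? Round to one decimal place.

6.8 mg

Concentration = 14 mg ÷ 252 mL = 0.05555556 mg/mL
Rate = 6 mg/hr ÷ 0.05555556 mg/mL = 108 mL/hr
Volume infused = 108 mL/hr × 1.2 hr = 129.6 mL
Volume remaining = 252 − 129.6 = 122.4 mL
Drug remaining = 122.4 mL × 0.05555556 mg/mL = 6.8 mg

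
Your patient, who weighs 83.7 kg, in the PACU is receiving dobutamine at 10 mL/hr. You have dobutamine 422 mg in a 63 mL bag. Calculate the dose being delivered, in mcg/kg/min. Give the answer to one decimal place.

Concentration = 422 mg ÷ 63 mL = 6.698413 mg/mL = 6698.413 mcg/mL
Drug rate = 10 mL/hr × 6698.413 mcg/mL = 66984.13 mcg/hr
66984.13 mcg/hr ÷ 60 min/hr = 1116.402 mcg/min
1116.402 mcg/min ÷ 83.7 kg = 13.33814 mcg/kg/min

13.3 mcg/kg/min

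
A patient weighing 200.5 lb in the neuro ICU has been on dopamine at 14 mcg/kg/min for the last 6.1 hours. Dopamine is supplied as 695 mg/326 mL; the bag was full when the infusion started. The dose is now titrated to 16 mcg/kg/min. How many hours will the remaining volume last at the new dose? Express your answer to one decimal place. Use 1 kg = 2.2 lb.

2.6 hours

Initial rate:
Weight = 200.5 lb ÷ 2.2 lb/kg = 91.13636 kg
Dose = 14 mcg/kg/min × 91.13636 kg = 1275.909 mcg/min
1275.909 mcg/min × 60 min/hr = 76554.55 mcg/hr
Concentration = 695 mg ÷ 326 mL = 2.131902 mg/mL = 2131.902 mcg/mL
Rate = 76554.55 mcg/hr ÷ 2131.902 mcg/mL = 35.90904 mL/hr
Volume infused so far = 35.90904 mL/hr × 6.1 hr = 219.0451 mL
Volume remaining = 326 − 219.0451 = 106.9549 mL
New rate:
Dose = 16 mcg/kg/min × 91.13636 kg = 1458.182 mcg/min
1458.182 mcg/min × 60 min/hr = 87490.91 mcg/hr
Rate = 87490.91 mcg/hr ÷ 2131.902 mcg/mL = 41.0389 mL/hr
Time remaining = 106.9549 mL ÷ 41.0389 mL/hr = 2.606182 hr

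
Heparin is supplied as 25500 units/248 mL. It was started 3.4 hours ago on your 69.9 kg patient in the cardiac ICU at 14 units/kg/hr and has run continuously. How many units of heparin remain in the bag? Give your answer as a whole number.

Dose = 14 units/kg/hr × 69.9 kg = 978.6 units/hr
Concentration = 25500 units ÷ 248 mL = 102.8226 units/mL
Rate = 978.6 units/hr ÷ 102.8226 units/mL = 9.517365 mL/hr
Volume infused = 9.517365 mL/hr × 3.4 hr = 32.35904 mL
Volume remaining = 248 − 32.35904 = 215.641 mL
Drug remaining = 215.641 mL × 102.8226 units/mL = 22172.76 units

22173 units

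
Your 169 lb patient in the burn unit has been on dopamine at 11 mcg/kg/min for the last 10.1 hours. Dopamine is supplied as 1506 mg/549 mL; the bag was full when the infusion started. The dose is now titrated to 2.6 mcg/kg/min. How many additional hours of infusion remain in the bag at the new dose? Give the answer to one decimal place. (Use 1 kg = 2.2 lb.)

Initial rate:
Weight = 169 lb ÷ 2.2 lb/kg = 76.81818 kg
Dose = 11 mcg/kg/min × 76.81818 kg = 845 mcg/min
845 mcg/min × 60 min/hr = 50700 mcg/hr
Concentration = 1506 mg ÷ 549 mL = 2.743169 mg/mL = 2743.169 mcg/mL
Rate = 50700 mcg/hr ÷ 2743.169 mcg/mL = 18.48227 mL/hr
Volume infused so far = 18.48227 mL/hr × 10.1 hr = 186.6709 mL
Volume remaining = 549 − 186.6709 = 362.3291 mL
New rate:
Dose = 2.6 mcg/kg/min × 76.81818 kg = 199.7273 mcg/min
199.7273 mcg/min × 60 min/hr = 11983.64 mcg/hr
Rate = 11983.64 mcg/hr ÷ 2743.169 mcg/mL = 4.368537 mL/hr
Time remaining = 362.3291 mL ÷ 4.368537 mL/hr = 82.9406 hr

82.9 hours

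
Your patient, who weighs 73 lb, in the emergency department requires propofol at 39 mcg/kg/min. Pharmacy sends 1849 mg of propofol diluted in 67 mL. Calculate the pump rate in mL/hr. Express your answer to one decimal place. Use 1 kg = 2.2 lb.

Weight = 73 lb ÷ 2.2 lb/kg = 33.18182 kg
Dose = 39 mcg/kg/min × 33.18182 kg = 1294.091 mcg/min
1294.091 mcg/min × 60 min/hr = 77645.45 mcg/hr
Concentration = 1849 mg ÷ 67 mL = 27.59701 mg/mL = 27597.01 mcg/mL
Rate = 77645.45 mcg/hr ÷ 27597.01 mcg/mL = 2.813545 mL/hr

2.8 mL/hr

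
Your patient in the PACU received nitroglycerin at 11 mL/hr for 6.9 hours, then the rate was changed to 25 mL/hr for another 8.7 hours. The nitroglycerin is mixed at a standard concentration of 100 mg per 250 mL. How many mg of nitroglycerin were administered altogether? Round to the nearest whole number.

117 mg

Concentration = 100 mg ÷ 250 mL = 0.4 mg/mL
Stage 1: 11 mL/hr × 6.9 hr = 75.9 mL → 75.9 mL × 0.4 mg/mL = 30.36 mg
Stage 2: 25 mL/hr × 8.7 hr = 217.5 mL → 217.5 mL × 0.4 mg/mL = 87 mg
Total = 30.36 + 87 = 117.36 mg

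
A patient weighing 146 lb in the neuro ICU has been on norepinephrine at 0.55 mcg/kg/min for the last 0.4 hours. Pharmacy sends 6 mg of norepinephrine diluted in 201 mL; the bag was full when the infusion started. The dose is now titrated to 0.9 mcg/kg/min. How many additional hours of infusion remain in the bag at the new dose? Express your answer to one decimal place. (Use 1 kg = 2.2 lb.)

Initial rate:
Weight = 146 lb ÷ 2.2 lb/kg = 66.36364 kg
Dose = 0.55 mcg/kg/min × 66.36364 kg = 36.5 mcg/min
36.5 mcg/min × 60 min/hr = 2190 mcg/hr
Concentration = 6 mg ÷ 201 mL = 0.02985075 mg/mL = 29.85075 mcg/mL
Rate = 2190 mcg/hr ÷ 29.85075 mcg/mL = 73.365 mL/hr
Volume infused so far = 73.365 mL/hr × 0.4 hr = 29.346 mL
Volume remaining = 201 − 29.346 = 171.654 mL
New rate:
Dose = 0.9 mcg/kg/min × 66.36364 kg = 59.72727 mcg/min
59.72727 mcg/min × 60 min/hr = 3583.636 mcg/hr
Rate = 3583.636 mcg/hr ÷ 29.85075 mcg/mL = 120.0518 mL/hr
Time remaining = 171.654 mL ÷ 120.0518 mL/hr = 1.429833 hr

1.4 hours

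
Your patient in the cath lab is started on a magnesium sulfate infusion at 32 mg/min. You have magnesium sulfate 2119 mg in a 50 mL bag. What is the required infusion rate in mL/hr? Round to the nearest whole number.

32 mg/min × 60 min/hr = 1920 mg/hr
Concentration = 2119 mg ÷ 50 mL = 42.38 mg/mL
Rate = 1920 mg/hr ÷ 42.38 mg/mL = 45.30439 mL/hr

45 mL/hr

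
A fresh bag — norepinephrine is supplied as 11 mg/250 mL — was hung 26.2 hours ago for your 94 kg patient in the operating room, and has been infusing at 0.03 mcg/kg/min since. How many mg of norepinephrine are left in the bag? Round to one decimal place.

6.6 mg

Dose = 0.03 mcg/kg/min × 94 kg = 2.82 mcg/min
2.82 mcg/min × 60 min/hr = 169.2 mcg/hr
Concentration = 11 mg ÷ 250 mL = 0.044 mg/mL = 44 mcg/mL
Rate = 169.2 mcg/hr ÷ 44 mcg/mL = 3.845455 mL/hr
Volume infused = 3.845455 mL/hr × 26.2 hr = 100.7509 mL
Volume remaining = 250 − 100.7509 = 149.2491 mL
Drug remaining = 149.2491 mL × 44 mcg/mL = 6566.96 mcg = 6.56696 mg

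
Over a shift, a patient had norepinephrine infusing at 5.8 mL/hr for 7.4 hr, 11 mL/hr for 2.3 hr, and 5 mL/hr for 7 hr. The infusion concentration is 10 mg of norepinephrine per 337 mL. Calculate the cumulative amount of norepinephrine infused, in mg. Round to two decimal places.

Concentration = 10 mg ÷ 337 mL = 0.02967359 mg/mL
Stage 1: 5.8 mL/hr × 7.4 hr = 42.92 mL → 42.92 mL × 0.02967359 mg/mL = 1.273591 mg
Stage 2: 11 mL/hr × 2.3 hr = 25.3 mL → 25.3 mL × 0.02967359 mg/mL = 0.7507418 mg
Stage 3: 5 mL/hr × 7 hr = 35 mL → 35 mL × 0.02967359 mg/mL = 1.038576 mg
Total = 1.273591 + 0.7507418 + 1.038576 = 3.062908 mg

3.06 mg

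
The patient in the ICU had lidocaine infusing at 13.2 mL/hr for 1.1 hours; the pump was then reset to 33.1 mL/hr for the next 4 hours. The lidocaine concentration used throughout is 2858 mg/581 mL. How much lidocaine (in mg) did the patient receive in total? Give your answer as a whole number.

723 mg

Concentration = 2858 mg ÷ 581 mL = 4.919105 mg/mL
Stage 1: 13.2 mL/hr × 1.1 hr = 14.52 mL → 14.52 mL × 4.919105 mg/mL = 71.4254 mg
Stage 2: 33.1 mL/hr × 4 hr = 132.4 mL → 132.4 mL × 4.919105 mg/mL = 651.2895 mg
Total = 71.4254 + 651.2895 = 722.7149 mg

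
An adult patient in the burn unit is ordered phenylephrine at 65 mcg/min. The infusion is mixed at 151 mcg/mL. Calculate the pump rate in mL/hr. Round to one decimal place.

65 mcg/min × 60 min/hr = 3900 mcg/hr
Rate = 3900 mcg/hr ÷ 151 mcg/mL = 25.82781 mL/hr

25.8 mL/hr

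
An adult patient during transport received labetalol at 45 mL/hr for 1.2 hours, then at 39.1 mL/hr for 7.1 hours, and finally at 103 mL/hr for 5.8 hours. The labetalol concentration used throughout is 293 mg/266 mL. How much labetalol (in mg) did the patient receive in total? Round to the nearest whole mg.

1023 mg

Concentration = 293 mg ÷ 266 mL = 1.101504 mg/mL
Stage 1: 45 mL/hr × 1.2 hr = 54 mL → 54 mL × 1.101504 mg/mL = 59.4812 mg
Stage 2: 39.1 mL/hr × 7.1 hr = 277.61 mL → 277.61 mL × 1.101504 mg/mL = 305.7885 mg
Stage 3: 103 mL/hr × 5.8 hr = 597.4 mL → 597.4 mL × 1.101504 mg/mL = 658.0383 mg
Total = 59.4812 + 305.7885 + 658.0383 = 1023.308 mg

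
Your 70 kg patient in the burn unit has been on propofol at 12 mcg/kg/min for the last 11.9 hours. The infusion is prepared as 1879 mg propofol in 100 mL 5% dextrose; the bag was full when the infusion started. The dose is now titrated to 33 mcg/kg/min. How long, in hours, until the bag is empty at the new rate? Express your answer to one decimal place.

9.2 hours

Initial rate:
Dose = 12 mcg/kg/min × 70 kg = 840 mcg/min
840 mcg/min × 60 min/hr = 50400 mcg/hr
Concentration = 1879 mg ÷ 100 mL = 18.79 mg/mL = 18790 mcg/mL
Rate = 50400 mcg/hr ÷ 18790 mcg/mL = 2.682278 mL/hr
Volume infused so far = 2.682278 mL/hr × 11.9 hr = 31.91911 mL
Volume remaining = 100 − 31.91911 = 68.08089 mL
New rate:
Dose = 33 mcg/kg/min × 70 kg = 2310 mcg/min
2310 mcg/min × 60 min/hr = 138600 mcg/hr
Rate = 138600 mcg/hr ÷ 18790 mcg/mL = 7.376264 mL/hr
Time remaining = 68.08089 mL ÷ 7.376264 mL/hr = 9.229726 hr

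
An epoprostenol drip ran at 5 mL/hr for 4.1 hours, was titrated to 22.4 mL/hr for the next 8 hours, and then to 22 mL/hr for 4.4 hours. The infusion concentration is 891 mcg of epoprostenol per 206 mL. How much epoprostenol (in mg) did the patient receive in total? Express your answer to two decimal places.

1.28 mg

Concentration = 891 mcg ÷ 206 mL = 4.325243 mcg/mL
Stage 1: 5 mL/hr × 4.1 hr = 20.5 mL → 20.5 mL × 4.325243 mcg/mL = 88.66748 mcg
Stage 2: 22.4 mL/hr × 8 hr = 179.2 mL → 179.2 mL × 4.325243 mcg/mL = 775.0835 mcg
Stage 3: 22 mL/hr × 4.4 hr = 96.8 mL → 96.8 mL × 4.325243 mcg/mL = 418.6835 mcg
Total = 88.66748 + 775.0835 + 418.6835 = 1282.434 mcg = 1.282434 mg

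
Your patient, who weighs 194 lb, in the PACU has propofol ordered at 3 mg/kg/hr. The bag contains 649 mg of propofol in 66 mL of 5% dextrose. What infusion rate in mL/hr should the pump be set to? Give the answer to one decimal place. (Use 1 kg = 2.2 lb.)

Weight = 194 lb ÷ 2.2 lb/kg = 88.18182 kg
Dose = 3 mg/kg/hr × 88.18182 kg = 264.5455 mg/hr
Concentration = 649 mg ÷ 66 mL = 9.833333 mg/mL
Rate = 264.5455 mg/hr ÷ 9.833333 mg/mL = 26.90293 mL/hr

26.9 mL/hr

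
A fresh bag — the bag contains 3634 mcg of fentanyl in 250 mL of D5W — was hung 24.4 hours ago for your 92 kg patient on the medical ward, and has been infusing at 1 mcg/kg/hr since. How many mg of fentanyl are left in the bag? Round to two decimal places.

1.39 mg

Dose = 1 mcg/kg/hr × 92 kg = 92 mcg/hr
Concentration = 3634 mcg ÷ 250 mL = 14.536 mcg/mL
Rate = 92 mcg/hr ÷ 14.536 mcg/mL = 6.329114 mL/hr
Volume infused = 6.329114 mL/hr × 24.4 hr = 154.4304 mL
Volume remaining = 250 − 154.4304 = 95.56962 mL
Drug remaining = 95.56962 mL × 14.536 mcg/mL = 1389.2 mcg = 1.3892 mg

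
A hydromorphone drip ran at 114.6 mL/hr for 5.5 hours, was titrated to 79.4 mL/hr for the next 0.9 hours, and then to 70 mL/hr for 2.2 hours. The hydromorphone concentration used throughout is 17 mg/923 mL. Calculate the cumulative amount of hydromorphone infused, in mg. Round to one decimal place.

Concentration = 17 mg ÷ 923 mL = 0.0184182 mg/mL
Stage 1: 114.6 mL/hr × 5.5 hr = 630.3 mL → 630.3 mL × 0.0184182 mg/mL = 11.60899 mg
Stage 2: 79.4 mL/hr × 0.9 hr = 71.46 mL → 71.46 mL × 0.0184182 mg/mL = 1.316165 mg
Stage 3: 70 mL/hr × 2.2 hr = 154 mL → 154 mL × 0.0184182 mg/mL = 2.836403 mg
Total = 11.60899 + 1.316165 + 2.836403 = 15.76156 mg

15.8 mg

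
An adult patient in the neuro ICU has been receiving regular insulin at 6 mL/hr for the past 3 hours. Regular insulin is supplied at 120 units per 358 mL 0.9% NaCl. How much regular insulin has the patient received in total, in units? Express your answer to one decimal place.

Concentration = 120 units ÷ 358 mL = 0.3351955 units/mL
Drug rate = 6 mL/hr × 0.3351955 units/mL = 2.011173 units/hr
Total = 2.011173 units/hr × 3 hr = 6.03352 units

6.0 units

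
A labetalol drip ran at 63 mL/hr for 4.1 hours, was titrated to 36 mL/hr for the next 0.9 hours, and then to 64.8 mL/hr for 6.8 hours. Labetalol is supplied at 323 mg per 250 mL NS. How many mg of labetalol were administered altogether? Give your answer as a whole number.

Concentration = 323 mg ÷ 250 mL = 1.292 mg/mL
Stage 1: 63 mL/hr × 4.1 hr = 258.3 mL → 258.3 mL × 1.292 mg/mL = 333.7236 mg
Stage 2: 36 mL/hr × 0.9 hr = 32.4 mL → 32.4 mL × 1.292 mg/mL = 41.8608 mg
Stage 3: 64.8 mL/hr × 6.8 hr = 440.64 mL → 440.64 mL × 1.292 mg/mL = 569.3069 mg
Total = 333.7236 + 41.8608 + 569.3069 = 944.8913 mg

945 mg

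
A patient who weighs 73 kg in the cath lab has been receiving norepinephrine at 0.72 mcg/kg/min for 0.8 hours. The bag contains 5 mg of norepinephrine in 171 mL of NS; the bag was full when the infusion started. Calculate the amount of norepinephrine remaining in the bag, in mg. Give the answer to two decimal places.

Dose = 0.72 mcg/kg/min × 73 kg = 52.56 mcg/min
52.56 mcg/min × 60 min/hr = 3153.6 mcg/hr
Concentration = 5 mg ÷ 171 mL = 0.02923977 mg/mL = 29.23977 mcg/mL
Rate = 3153.6 mcg/hr ÷ 29.23977 mcg/mL = 107.8531 mL/hr
Volume infused = 107.8531 mL/hr × 0.8 hr = 86.2825 mL
Volume remaining = 171 − 86.2825 = 84.7175 mL
Drug remaining = 84.7175 mL × 29.23977 mcg/mL = 2477.12 mcg = 2.47712 mg

2.48 mg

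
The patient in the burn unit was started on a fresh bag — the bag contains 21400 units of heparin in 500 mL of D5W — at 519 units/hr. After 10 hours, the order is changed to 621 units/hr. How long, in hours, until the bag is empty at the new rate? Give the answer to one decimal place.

26.1 hours

Initial rate:
Concentration = 21400 units ÷ 500 mL = 42.8 units/mL
Rate = 519 units/hr ÷ 42.8 units/mL = 12.12617 mL/hr
Volume infused so far = 12.12617 mL/hr × 10 hr = 121.2617 mL
Volume remaining = 500 − 121.2617 = 378.7383 mL
New rate:
Rate = 621 units/hr ÷ 42.8 units/mL = 14.50935 mL/hr
Time remaining = 378.7383 mL ÷ 14.50935 mL/hr = 26.10306 hr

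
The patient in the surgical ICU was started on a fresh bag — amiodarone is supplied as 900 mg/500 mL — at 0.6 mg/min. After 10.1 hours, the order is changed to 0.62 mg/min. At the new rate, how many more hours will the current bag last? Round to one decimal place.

Initial rate:
0.6 mg/min × 60 min/hr = 36 mg/hr
Concentration = 900 mg ÷ 500 mL = 1.8 mg/mL
Rate = 36 mg/hr ÷ 1.8 mg/mL = 20 mL/hr
Volume infused so far = 20 mL/hr × 10.1 hr = 202 mL
Volume remaining = 500 − 202 = 298 mL
New rate:
0.62 mg/min × 60 min/hr = 37.2 mg/hr
Rate = 37.2 mg/hr ÷ 1.8 mg/mL = 20.66667 mL/hr
Time remaining = 298 mL ÷ 20.66667 mL/hr = 14.41935 hr

14.4 hours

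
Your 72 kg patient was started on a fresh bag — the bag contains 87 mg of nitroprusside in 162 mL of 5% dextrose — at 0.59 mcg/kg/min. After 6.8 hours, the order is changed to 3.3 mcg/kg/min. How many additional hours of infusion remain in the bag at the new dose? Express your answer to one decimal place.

Initial rate:
Dose = 0.59 mcg/kg/min × 72 kg = 42.48 mcg/min
42.48 mcg/min × 60 min/hr = 2548.8 mcg/hr
Concentration = 87 mg ÷ 162 mL = 0.537037 mg/mL = 537.037 mcg/mL
Rate = 2548.8 mcg/hr ÷ 537.037 mcg/mL = 4.746041 mL/hr
Volume infused so far = 4.746041 mL/hr × 6.8 hr = 32.27308 mL
Volume remaining = 162 − 32.27308 = 129.7269 mL
New rate:
Dose = 3.3 mcg/kg/min × 72 kg = 237.6 mcg/min
237.6 mcg/min × 60 min/hr = 14256 mcg/hr
Rate = 14256 mcg/hr ÷ 537.037 mcg/mL = 26.54566 mL/hr
Time remaining = 129.7269 mL ÷ 26.54566 mL/hr = 4.886936 hr

4.9 hours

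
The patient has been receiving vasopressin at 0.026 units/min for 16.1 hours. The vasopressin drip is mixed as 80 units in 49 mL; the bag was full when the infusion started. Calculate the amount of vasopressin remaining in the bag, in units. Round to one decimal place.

0.026 units/min × 60 min/hr = 1.56 units/hr
Concentration = 80 units ÷ 49 mL = 1.632653 units/mL
Rate = 1.56 units/hr ÷ 1.632653 units/mL = 0.9555 mL/hr
Volume infused = 0.9555 mL/hr × 16.1 hr = 15.38355 mL
Volume remaining = 49 − 15.38355 = 33.61645 mL
Drug remaining = 33.61645 mL × 1.632653 units/mL = 54.884 units

54.9 units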